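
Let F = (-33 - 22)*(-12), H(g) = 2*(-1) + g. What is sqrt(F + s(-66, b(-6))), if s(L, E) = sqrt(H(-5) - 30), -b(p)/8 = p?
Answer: sqrt(660 + I*sqrt(37)) ≈ 25.691 + 0.1184*I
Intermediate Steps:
H(g) = -2 + g
F = 660 (F = -55*(-12) = 660)
b(p) = -8*p
s(L, E) = I*sqrt(37) (s(L, E) = sqrt((-2 - 5) - 30) = sqrt(-7 - 30) = sqrt(-37) = I*sqrt(37))
sqrt(F + s(-66, b(-6))) = sqrt(660 + I*sqrt(37))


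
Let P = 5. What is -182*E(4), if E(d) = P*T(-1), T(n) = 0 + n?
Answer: 910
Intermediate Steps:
T(n) = n
E(d) = -5 (E(d) = 5*(-1) = -5)
-182*E(4) = -182*(-5) = 910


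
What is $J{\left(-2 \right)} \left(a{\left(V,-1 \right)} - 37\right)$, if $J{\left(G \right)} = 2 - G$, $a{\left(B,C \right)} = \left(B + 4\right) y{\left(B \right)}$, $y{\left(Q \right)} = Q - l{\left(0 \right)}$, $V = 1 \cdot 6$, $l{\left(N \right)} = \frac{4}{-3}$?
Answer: $\frac{436}{3} \approx 145.33$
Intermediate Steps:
$l{\left(N \right)} = - \frac{4}{3}$ ($l{\left(N \right)} = 4 \left(- \frac{1}{3}\right) = - \frac{4}{3}$)
$V = 6$
$y{\left(Q \right)} = \frac{4}{3} + Q$ ($y{\left(Q \right)} = Q - - \frac{4}{3} = Q + \frac{4}{3} = \frac{4}{3} + Q$)
$a{\left(B,C \right)} = \left(4 + B\right) \left(\frac{4}{3} + B\right)$ ($a{\left(B,C \right)} = \left(B + 4\right) \left(\frac{4}{3} + B\right) = \left(4 + B\right) \left(\frac{4}{3} + B\right)$)
$J{\left(-2 \right)} \left(a{\left(V,-1 \right)} - 37\right) = \left(2 - -2\right) \left(\frac{\left(4 + 6\right) \left(4 + 3 \cdot 6\right)}{3} - 37\right) = \left(2 + 2\right) \left(\frac{1}{3} \cdot 10 \left(4 + 18\right) - 37\right) = 4 \left(\frac{1}{3} \cdot 10 \cdot 22 - 37\right) = 4 \left(\frac{220}{3} - 37\right) = 4 \cdot \frac{109}{3} = \frac{436}{3}$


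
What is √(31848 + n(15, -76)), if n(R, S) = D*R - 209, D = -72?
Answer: √30559 ≈ 174.81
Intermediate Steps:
n(R, S) = -209 - 72*R (n(R, S) = -72*R - 209 = -209 - 72*R)
√(31848 + n(15, -76)) = √(31848 + (-209 - 72*15)) = √(31848 + (-209 - 1080)) = √(31848 - 1289) = √30559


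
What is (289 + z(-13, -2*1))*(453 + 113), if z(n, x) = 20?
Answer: 174894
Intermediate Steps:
(289 + z(-13, -2*1))*(453 + 113) = (289 + 20)*(453 + 113) = 309*566 = 174894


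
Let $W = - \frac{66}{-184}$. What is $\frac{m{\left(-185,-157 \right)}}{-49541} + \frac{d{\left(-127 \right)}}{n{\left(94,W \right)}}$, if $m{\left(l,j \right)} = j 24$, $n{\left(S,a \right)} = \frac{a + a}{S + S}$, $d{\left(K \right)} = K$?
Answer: $- \frac{54410557792}{1634853} \approx -33282.0$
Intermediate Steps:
$W = \frac{33}{92}$ ($W = \left(-66\right) \left(- \frac{1}{184}\right) = \frac{33}{92} \approx 0.3587$)
$n{\left(S,a \right)} = \frac{a}{S}$ ($n{\left(S,a \right)} = \frac{2 a}{2 S} = 2 a \frac{1}{2 S} = \frac{a}{S}$)
$m{\left(l,j \right)} = 24 j$
$\frac{m{\left(-185,-157 \right)}}{-49541} + \frac{d{\left(-127 \right)}}{n{\left(94,W \right)}} = \frac{24 \left(-157\right)}{-49541} - \frac{127}{\frac{33}{92} \cdot \frac{1}{94}} = \left(-3768\right) \left(- \frac{1}{49541}\right) - \frac{127}{\frac{33}{92} \cdot \frac{1}{94}} = \frac{3768}{49541} - \frac{127}{\frac{33}{8648}} = \frac{3768}{49541} - \frac{1098296}{33} = - \frac{54410557792}{1634853}$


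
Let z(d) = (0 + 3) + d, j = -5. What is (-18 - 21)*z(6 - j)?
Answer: -546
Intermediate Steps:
z(d) = 3 + d
(-18 - 21)*z(6 - j) = (-18 - 21)*(3 + (6 - 1*(-5))) = -39*(3 + (6 + 5)) = -39*(3 + 11) = -39*14 = -546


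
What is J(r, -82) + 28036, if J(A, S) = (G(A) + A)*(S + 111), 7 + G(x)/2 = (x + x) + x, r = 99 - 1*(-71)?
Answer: 62140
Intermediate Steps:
r = 170 (r = 99 + 71 = 170)
G(x) = -14 + 6*x (G(x) = -14 + 2*((x + x) + x) = -14 + 2*(2*x + x) = -14 + 2*(3*x) = -14 + 6*x)
J(A, S) = (-14 + 7*A)*(111 + S) (J(A, S) = ((-14 + 6*A) + A)*(S + 111) = (-14 + 7*A)*(111 + S))
J(r, -82) + 28036 = (-1554 - 14*(-82) + 777*170 + 7*170*(-82)) + 28036 = (-1554 + 1148 + 132090 - 97580) + 28036 = 34104 + 28036 = 62140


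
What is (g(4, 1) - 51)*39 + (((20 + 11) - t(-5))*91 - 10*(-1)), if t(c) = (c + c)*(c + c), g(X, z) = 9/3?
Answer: -8141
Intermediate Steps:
g(X, z) = 3 (g(X, z) = 9*(⅓) = 3)
t(c) = 4*c² (t(c) = (2*c)*(2*c) = 4*c²)
(g(4, 1) - 51)*39 + (((20 + 11) - t(-5))*91 - 10*(-1)) = (3 - 51)*39 + (((20 + 11) - 4*(-5)²)*91 - 10*(-1)) = -48*39 + ((31 - 4*25)*91 + 10) = -1872 + ((31 - 1*100)*91 + 10) = -1872 + ((31 - 100)*91 + 10) = -1872 + (-69*91 + 10) = -1872 + (-6279 + 10) = -1872 - 6269 = -8141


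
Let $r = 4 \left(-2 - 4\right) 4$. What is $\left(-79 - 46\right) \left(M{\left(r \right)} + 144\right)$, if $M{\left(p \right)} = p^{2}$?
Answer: $-1170000$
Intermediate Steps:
$r = -96$ ($r = 4 \left(-6\right) 4 = \left(-24\right) 4 = -96$)
$\left(-79 - 46\right) \left(M{\left(r \right)} + 144\right) = \left(-79 - 46\right) \left(\left(-96\right)^{2} + 144\right) = \left(-79 - 46\right) \left(9216 + 144\right) = \left(-125\right) 9360 = -1170000$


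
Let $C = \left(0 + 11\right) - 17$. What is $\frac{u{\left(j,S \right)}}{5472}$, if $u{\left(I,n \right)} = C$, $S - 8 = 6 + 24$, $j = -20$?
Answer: $- \frac{1}{912} \approx -0.0010965$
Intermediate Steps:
$S = 38$ ($S = 8 + \left(6 + 24\right) = 8 + 30 = 38$)
$C = -6$ ($C = 11 - 17 = -6$)
$u{\left(I,n \right)} = -6$
$\frac{u{\left(j,S \right)}}{5472} = - \frac{6}{5472} = \left(-6\right) \frac{1}{5472} = - \frac{1}{912}$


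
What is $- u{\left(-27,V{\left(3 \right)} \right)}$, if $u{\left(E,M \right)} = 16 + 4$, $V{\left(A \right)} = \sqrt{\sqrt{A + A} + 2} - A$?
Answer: $-20$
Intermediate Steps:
$V{\left(A \right)} = \sqrt{2 + \sqrt{2} \sqrt{A}} - A$ ($V{\left(A \right)} = \sqrt{\sqrt{2 A} + 2} - A = \sqrt{\sqrt{2} \sqrt{A} + 2} - A = \sqrt{2 + \sqrt{2} \sqrt{A}} - A$)
$u{\left(E,M \right)} = 20$
$- u{\left(-27,V{\left(3 \right)} \right)} = \left(-1\right) 20 = -20$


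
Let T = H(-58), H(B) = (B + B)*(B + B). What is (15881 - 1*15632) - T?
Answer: -13207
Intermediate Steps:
H(B) = 4*B² (H(B) = (2*B)*(2*B) = 4*B²)
T = 13456 (T = 4*(-58)² = 4*3364 = 13456)
(15881 - 1*15632) - T = (15881 - 1*15632) - 1*13456 = (15881 - 15632) - 13456 = 249 - 13456 = -13207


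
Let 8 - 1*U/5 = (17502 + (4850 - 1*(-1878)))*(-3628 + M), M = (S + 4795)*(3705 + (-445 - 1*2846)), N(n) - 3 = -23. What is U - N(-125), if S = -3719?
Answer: -53528431340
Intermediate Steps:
N(n) = -20 (N(n) = 3 - 23 = -20)
M = 445464 (M = (-3719 + 4795)*(3705 + (-445 - 1*2846)) = 1076*(3705 + (-445 - 2846)) = 1076*(3705 - 3291) = 1076*414 = 445464)
U = -53528431360 (U = 40 - 5*(17502 + (4850 - 1*(-1878)))*(-3628 + 445464) = 40 - 5*(17502 + (4850 + 1878))*441836 = 40 - 5*(17502 + 6728)*441836 = 40 - 121150*441836 = 40 - 5*10705686280 = 40 - 53528431400 = -53528431360)
U - N(-125) = -53528431360 - 1*(-20) = -53528431360 + 20 = -53528431340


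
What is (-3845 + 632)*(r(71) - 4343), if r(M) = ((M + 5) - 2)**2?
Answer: -3640329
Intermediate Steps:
r(M) = (3 + M)**2 (r(M) = ((5 + M) - 2)**2 = (3 + M)**2)
(-3845 + 632)*(r(71) - 4343) = (-3845 + 632)*((3 + 71)**2 - 4343) = -3213*(74**2 - 4343) = -3213*(5476 - 4343) = -3213*1133 = -3640329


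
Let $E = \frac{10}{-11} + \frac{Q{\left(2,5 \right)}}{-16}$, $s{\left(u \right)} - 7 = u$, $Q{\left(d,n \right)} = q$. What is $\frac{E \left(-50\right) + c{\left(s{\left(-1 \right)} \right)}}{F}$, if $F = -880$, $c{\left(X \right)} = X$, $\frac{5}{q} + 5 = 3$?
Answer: $- \frac{7681}{154880} \approx -0.049593$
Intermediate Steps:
$q = - \frac{5}{2}$ ($q = \frac{5}{-5 + 3} = \frac{5}{-2} = 5 \left(- \frac{1}{2}\right) = - \frac{5}{2} \approx -2.5$)
$Q{\left(d,n \right)} = - \frac{5}{2}$
$s{\left(u \right)} = 7 + u$
$E = - \frac{265}{352}$ ($E = \frac{10}{-11} - \frac{5}{2 \left(-16\right)} = 10 \left(- \frac{1}{11}\right) - - \frac{5}{32} = - \frac{10}{11} + \frac{5}{32} = - \frac{265}{352} \approx -0.75284$)
$\frac{E \left(-50\right) + c{\left(s{\left(-1 \right)} \right)}}{F} = \frac{\left(- \frac{265}{352}\right) \left(-50\right) + \left(7 - 1\right)}{-880} = \left(\frac{6625}{176} + 6\right) \left(- \frac{1}{880}\right) = \frac{7681}{176} \left(- \frac{1}{880}\right) = - \frac{7681}{154880}$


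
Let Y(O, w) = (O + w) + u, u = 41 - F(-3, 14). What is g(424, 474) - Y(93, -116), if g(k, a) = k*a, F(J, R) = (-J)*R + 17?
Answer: 201017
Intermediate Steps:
F(J, R) = 17 - J*R (F(J, R) = -J*R + 17 = 17 - J*R)
g(k, a) = a*k
u = -18 (u = 41 - (17 - 1*(-3)*14) = 41 - (17 + 42) = 41 - 1*59 = 41 - 59 = -18)
Y(O, w) = -18 + O + w (Y(O, w) = (O + w) - 18 = -18 + O + w)
g(424, 474) - Y(93, -116) = 474*424 - (-18 + 93 - 116) = 200976 - 1*(-41) = 200976 + 41 = 201017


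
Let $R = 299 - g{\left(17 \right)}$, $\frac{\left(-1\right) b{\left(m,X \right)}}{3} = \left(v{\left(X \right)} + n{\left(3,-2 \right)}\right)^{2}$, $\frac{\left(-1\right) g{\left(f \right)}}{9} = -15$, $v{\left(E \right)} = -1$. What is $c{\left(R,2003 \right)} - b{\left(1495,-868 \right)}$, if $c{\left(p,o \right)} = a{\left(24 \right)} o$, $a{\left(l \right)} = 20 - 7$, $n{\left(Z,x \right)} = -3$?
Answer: $26087$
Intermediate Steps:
$g{\left(f \right)} = 135$ ($g{\left(f \right)} = \left(-9\right) \left(-15\right) = 135$)
$a{\left(l \right)} = 13$
$b{\left(m,X \right)} = -48$ ($b{\left(m,X \right)} = - 3 \left(-1 - 3\right)^{2} = - 3 \left(-4\right)^{2} = \left(-3\right) 16 = -48$)
$R = 164$ ($R = 299 - 135 = 164$)
$c{\left(p,o \right)} = 13 o$
$c{\left(R,2003 \right)} - b{\left(1495,-868 \right)} = 13 \cdot 2003 - -48 = 26039 + 48 = 26087$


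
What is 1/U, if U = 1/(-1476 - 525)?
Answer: -2001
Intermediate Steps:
U = -1/2001 (U = 1/(-2001) = -1/2001 ≈ -0.00049975)
1/U = 1/(-1/2001) = -2001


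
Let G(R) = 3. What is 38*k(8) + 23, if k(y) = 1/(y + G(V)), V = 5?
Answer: 291/11 ≈ 26.455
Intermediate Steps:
k(y) = 1/(3 + y) (k(y) = 1/(y + 3) = 1/(3 + y))
38*k(8) + 23 = 38/(3 + 8) + 23 = 38/11 + 23 = 291/11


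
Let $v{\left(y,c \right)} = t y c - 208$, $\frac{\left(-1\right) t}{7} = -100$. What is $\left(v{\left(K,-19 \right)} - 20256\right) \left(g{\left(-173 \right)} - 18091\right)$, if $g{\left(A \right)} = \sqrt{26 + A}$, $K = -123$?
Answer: $-29224852676 + 11308052 i \sqrt{3} \approx -2.9225 \cdot 10^{10} + 1.9586 \cdot 10^{7} i$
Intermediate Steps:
$t = 700$ ($t = \left(-7\right) \left(-100\right) = 700$)
$v{\left(y,c \right)} = -208 + 700 c y$ ($v{\left(y,c \right)} = 700 y c - 208 = 700 c y - 208 = -208 + 700 c y$)
$\left(v{\left(K,-19 \right)} - 20256\right) \left(g{\left(-173 \right)} - 18091\right) = \left(\left(-208 + 700 \left(-19\right) \left(-123\right)\right) - 20256\right) \left(\sqrt{26 - 173} - 18091\right) = \left(\left(-208 + 1635900\right) - 20256\right) \left(\sqrt{-147} - 18091\right) = \left(1635692 - 20256\right) \left(7 i \sqrt{3} - 18091\right) = 1615436 \left(-18091 + 7 i \sqrt{3}\right) = -29224852676 + 11308052 i \sqrt{3}$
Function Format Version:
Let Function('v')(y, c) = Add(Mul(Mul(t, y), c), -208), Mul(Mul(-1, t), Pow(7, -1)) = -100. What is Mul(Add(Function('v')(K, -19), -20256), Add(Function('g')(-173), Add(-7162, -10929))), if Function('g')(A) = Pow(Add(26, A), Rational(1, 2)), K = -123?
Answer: Add(-29224852676, Mul(11308052, I, Pow(3, Rational(1, 2)))) ≈ Add(-2.9225e+10, Mul(1.9586e+7, I))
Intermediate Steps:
t = 700 (t = Mul(-7, -100) = 700)
Function('v')(y, c) = Add(-208, Mul(700, c, y)) (Function('v')(y, c) = Add(Mul(Mul(700, y), c), -208) = Add(Mul(700, c, y), -208) = Add(-208, Mul(700, c, y)))
Mul(Add(Function('v')(K, -19), -20256), Add(Function('g')(-173), Add(-7162, -10929))) = Mul(Add(Add(-208, Mul(700, -19, -123)), -20256), Add(Pow(Add(26, -173), Rational(1, 2)), Add(-7162, -10929))) = Mul(Add(Add(-208, 1635900), -20256), Add(Pow(-147, Rational(1, 2)), -18091)) = Mul(Add(1635692, -20256), Add(Mul(7, I, Pow(3, Rational(1, 2))), -18091)) = Mul(1615436, Add(-18091, Mul(7, I, Pow(3, Rational(1, 2))))) = Add(-29224852676, Mul(11308052, I, Pow(3, Rational(1, 2))))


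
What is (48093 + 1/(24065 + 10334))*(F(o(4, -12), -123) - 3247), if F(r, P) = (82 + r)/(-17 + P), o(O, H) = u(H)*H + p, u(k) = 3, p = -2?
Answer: -188026929530848/1203965 ≈ -1.5617e+8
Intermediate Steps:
o(O, H) = -2 + 3*H (o(O, H) = 3*H - 2 = -2 + 3*H)
F(r, P) = (82 + r)/(-17 + P)
(48093 + 1/(24065 + 10334))*(F(o(4, -12), -123) - 3247) = (48093 + 1/(24065 + 10334))*((82 + (-2 + 3*(-12)))/(-17 - 123) - 3247) = (48093 + 1/34399)*((82 + (-2 - 36))/(-140) - 3247) = (48093 + 1/34399)*(-(82 - 38)/140 - 3247) = 1654351108*(-1/140*44 - 3247)/34399 = 1654351108*(-11/35 - 3247)/34399 = (1654351108/34399)*(-113656/35) = -188026929530848/1203965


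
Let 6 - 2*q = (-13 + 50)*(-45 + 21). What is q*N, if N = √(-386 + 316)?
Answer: 447*I*√70 ≈ 3739.9*I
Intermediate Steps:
q = 447 (q = 3 - (-13 + 50)*(-45 + 21)/2 = 3 - 37*(-24)/2 = 3 - ½*(-888) = 3 + 444 = 447)
N = I*√70 (N = √(-70) = I*√70 ≈ 8.3666*I)
q*N = 447*(I*√70) = 447*I*√70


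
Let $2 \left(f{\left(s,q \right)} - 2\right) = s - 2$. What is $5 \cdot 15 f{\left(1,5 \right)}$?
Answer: $\frac{225}{2} \approx 112.5$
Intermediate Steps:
$f{\left(s,q \right)} = 1 + \frac{s}{2}$ ($f{\left(s,q \right)} = 2 + \frac{s - 2}{2} = 2 + \frac{-2 + s}{2} = 2 + \left(-1 + \frac{s}{2}\right) = 1 + \frac{s}{2}$)
$5 \cdot 15 f{\left(1,5 \right)} = 5 \cdot 15 \left(1 + \frac{1}{2} \cdot 1\right) = 75 \left(1 + \frac{1}{2}\right) = 75 \cdot \frac{3}{2} = \frac{225}{2}$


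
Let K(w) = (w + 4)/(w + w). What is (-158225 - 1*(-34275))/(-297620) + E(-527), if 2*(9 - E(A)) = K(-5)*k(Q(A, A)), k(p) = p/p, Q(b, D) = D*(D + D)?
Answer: 2787649/297620 ≈ 9.3665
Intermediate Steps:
Q(b, D) = 2*D**2 (Q(b, D) = D*(2*D) = 2*D**2)
k(p) = 1
K(w) = (4 + w)/(2*w) (K(w) = (4 + w)/((2*w)) = (4 + w)*(1/(2*w)) = (4 + w)/(2*w))
E(A) = 179/20 (E(A) = 9 - (1/2)*(4 - 5)/(-5)/2 = 9 - (1/2)*(-1/5)*(-1)/2 = 9 - 1/20 = 179/20)
(-158225 - 1*(-34275))/(-297620) + E(-527) = (-158225 - 1*(-34275))/(-297620) + 179/20 = (-158225 + 34275)*(-1/297620) + 179/20 = -123950*(-1/297620) + 179/20 = 12395/29762 + 179/20 = 2787649/297620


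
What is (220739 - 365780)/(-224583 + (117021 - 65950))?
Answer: 145041/173512 ≈ 0.83591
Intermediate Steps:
(220739 - 365780)/(-224583 + (117021 - 65950)) = -145041/(-224583 + 51071) = -145041/(-173512) = -145041*(-1/173512) = 145041/173512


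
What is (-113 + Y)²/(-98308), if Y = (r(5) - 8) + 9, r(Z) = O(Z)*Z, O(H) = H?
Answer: -7569/98308 ≈ -0.076993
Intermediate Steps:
r(Z) = Z² (r(Z) = Z*Z = Z²)
Y = 26 (Y = (5² - 8) + 9 = (25 - 8) + 9 = 17 + 9 = 26)
(-113 + Y)²/(-98308) = (-113 + 26)²/(-98308) = (-87)²*(-1/98308) = 7569*(-1/98308) = -7569/98308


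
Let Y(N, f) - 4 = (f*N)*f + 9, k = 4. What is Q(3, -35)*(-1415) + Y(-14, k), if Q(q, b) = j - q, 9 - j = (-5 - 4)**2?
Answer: 105914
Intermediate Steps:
j = -72 (j = 9 - (-5 - 4)**2 = 9 - 1*(-9)**2 = 9 - 1*81 = 9 - 81 = -72)
Y(N, f) = 13 + N*f**2 (Y(N, f) = 4 + ((f*N)*f + 9) = 4 + ((N*f)*f + 9) = 4 + (N*f**2 + 9) = 4 + (9 + N*f**2) = 13 + N*f**2)
Q(q, b) = -72 - q
Q(3, -35)*(-1415) + Y(-14, k) = (-72 - 1*3)*(-1415) + (13 - 14*4**2) = (-72 - 3)*(-1415) + (13 - 14*16) = -75*(-1415) + (13 - 224) = 106125 - 211 = 105914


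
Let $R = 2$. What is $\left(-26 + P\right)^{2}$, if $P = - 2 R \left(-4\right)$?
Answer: $100$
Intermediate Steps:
$P = 16$ ($P = \left(-2\right) 2 \left(-4\right) = \left(-4\right) \left(-4\right) = 16$)
$\left(-26 + P\right)^{2} = \left(-26 + 16\right)^{2} = \left(-10\right)^{2} = 100$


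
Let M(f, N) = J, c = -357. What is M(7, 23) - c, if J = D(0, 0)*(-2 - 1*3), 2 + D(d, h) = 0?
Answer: 367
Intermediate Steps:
D(d, h) = -2 (D(d, h) = -2 + 0 = -2)
J = 10 (J = -2*(-2 - 1*3) = -2*(-2 - 3) = -2*(-5) = 10)
M(f, N) = 10
M(7, 23) - c = 10 - 1*(-357) = 10 + 357 = 367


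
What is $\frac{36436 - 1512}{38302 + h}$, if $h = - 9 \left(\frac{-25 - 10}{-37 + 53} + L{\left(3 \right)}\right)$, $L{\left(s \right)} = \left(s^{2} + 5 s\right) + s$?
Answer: $\frac{558784}{609259} \approx 0.91715$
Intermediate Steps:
$L{\left(s \right)} = s^{2} + 6 s$
$h = - \frac{3573}{16}$ ($h = - 9 \left(\frac{-25 - 10}{-37 + 53} + 3 \left(6 + 3\right)\right) = - 9 \left(- \frac{35}{16} + 3 \cdot 9\right) = - 9 \left(\left(-35\right) \frac{1}{16} + 27\right) = - 9 \left(- \frac{35}{16} + 27\right) = \left(-9\right) \frac{397}{16} = - \frac{3573}{16} \approx -223.31$)
$\frac{36436 - 1512}{38302 + h} = \frac{36436 - 1512}{38302 - \frac{3573}{16}} = \frac{34924}{\frac{609259}{16}} = 34924 \cdot \frac{16}{609259} = \frac{558784}{609259}$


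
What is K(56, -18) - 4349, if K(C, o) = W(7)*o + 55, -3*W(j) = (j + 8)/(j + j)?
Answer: -30013/7 ≈ -4287.6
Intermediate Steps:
W(j) = -(8 + j)/(6*j) (W(j) = -(j + 8)/(3*(j + j)) = -(8 + j)/(3*(2*j)) = -(8 + j)*1/(2*j)/3 = -(8 + j)/(6*j))
K(C, o) = 55 - 5*o/14 (K(C, o) = ((⅙)*(-8 - 1*7)/7)*o + 55 = ((⅙)*(⅐)*(-8 - 7))*o + 55 = ((⅙)*(⅐)*(-15))*o + 55 = -5*o/14 + 55 = 55 - 5*o/14)
K(56, -18) - 4349 = (55 - 5/14*(-18)) - 4349 = (55 + 45/7) - 4349 = 430/7 - 4349 = -30013/7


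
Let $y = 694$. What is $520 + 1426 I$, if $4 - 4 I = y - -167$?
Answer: $- \frac{610001}{2} \approx -3.05 \cdot 10^{5}$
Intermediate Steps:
$I = - \frac{857}{4}$ ($I = 1 - \frac{694 - -167}{4} = 1 - \frac{694 + 167}{4} = 1 - \frac{861}{4} = - \frac{857}{4} \approx -214.25$)
$520 + 1426 I = 520 + 1426 \left(- \frac{857}{4}\right) = 520 - \frac{611041}{2} = - \frac{610001}{2}$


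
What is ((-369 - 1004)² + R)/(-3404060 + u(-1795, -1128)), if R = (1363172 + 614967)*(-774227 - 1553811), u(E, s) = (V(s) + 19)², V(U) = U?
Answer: 4605180876153/2174179 ≈ 2.1181e+6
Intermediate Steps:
u(E, s) = (19 + s)² (u(E, s) = (s + 19)² = (19 + s)²)
R = -4605182761282 (R = 1978139*(-2328038) = -4605182761282)
((-369 - 1004)² + R)/(-3404060 + u(-1795, -1128)) = ((-369 - 1004)² - 4605182761282)/(-3404060 + (19 - 1128)²) = ((-1373)² - 4605182761282)/(-3404060 + (-1109)²) = (1885129 - 4605182761282)/(-3404060 + 1229881) = -4605180876153/(-2174179) = -4605180876153*(-1/2174179) = 4605180876153/2174179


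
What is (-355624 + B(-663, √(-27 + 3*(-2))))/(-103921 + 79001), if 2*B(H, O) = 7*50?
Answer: 355449/24920 ≈ 14.264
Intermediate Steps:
B(H, O) = 175 (B(H, O) = (7*50)/2 = (½)*350 = 175)
(-355624 + B(-663, √(-27 + 3*(-2))))/(-103921 + 79001) = (-355624 + 175)/(-103921 + 79001) = -355449/(-24920) = -355449*(-1/24920) = 355449/24920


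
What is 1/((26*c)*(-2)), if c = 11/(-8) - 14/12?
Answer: 6/793 ≈ 0.0075662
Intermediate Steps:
c = -61/24 (c = 11*(-1/8) - 14*1/12 = -11/8 - 7/6 = -61/24 ≈ -2.5417)
1/((26*c)*(-2)) = 1/((26*(-61/24))*(-2)) = 1/(-793/12*(-2)) = 1/(793/6) = 6/793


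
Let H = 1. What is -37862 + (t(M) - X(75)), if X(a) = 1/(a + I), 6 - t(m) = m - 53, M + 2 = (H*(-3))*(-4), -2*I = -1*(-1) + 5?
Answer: -2722537/72 ≈ -37813.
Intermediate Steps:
I = -3 (I = -(-1*(-1) + 5)/2 = -(1 + 5)/2 = -½*6 = -3)
M = 10 (M = -2 + (1*(-3))*(-4) = -2 - 3*(-4) = -2 + 12 = 10)
t(m) = 59 - m (t(m) = 6 - (m - 53) = 6 - (-53 + m) = 6 + (53 - m) = 59 - m)
X(a) = 1/(-3 + a) (X(a) = 1/(a - 3) = 1/(-3 + a))
-37862 + (t(M) - X(75)) = -37862 + ((59 - 1*10) - 1/(-3 + 75)) = -37862 + ((59 - 10) - 1/72) = -37862 + (49 - 1*1/72) = -37862 + (49 - 1/72) = -37862 + 3527/72 = -2722537/72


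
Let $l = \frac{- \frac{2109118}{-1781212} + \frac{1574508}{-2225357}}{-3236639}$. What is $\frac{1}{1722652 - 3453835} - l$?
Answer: $- \frac{4779638344629938693}{11105101958880129146918454} \approx -4.304 \cdot 10^{-7}$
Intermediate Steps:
$l = - \frac{944503980715}{6414747579476074538}$ ($l = \left(\left(-2109118\right) \left(- \frac{1}{1781212}\right) + 1574508 \left(- \frac{1}{2225357}\right)\right) \left(- \frac{1}{3236639}\right) = \left(\frac{1054559}{890606} - \frac{1574508}{2225357}\right) \left(- \frac{1}{3236639}\right) = \frac{944503980715}{1981916296342} \left(- \frac{1}{3236639}\right) = - \frac{944503980715}{6414747579476074538} \approx -1.4724 \cdot 10^{-7}$)
$\frac{1}{1722652 - 3453835} - l = \frac{1}{1722652 - 3453835} - - \frac{944503980715}{6414747579476074538} = \frac{1}{-1731183} + \frac{944503980715}{6414747579476074538} = - \frac{1}{1731183} + \frac{944503980715}{6414747579476074538} = - \frac{4779638344629938693}{11105101958880129146918454}$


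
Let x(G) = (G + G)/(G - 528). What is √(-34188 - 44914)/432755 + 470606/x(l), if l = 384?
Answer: -705909/8 + I*√79102/432755 ≈ -88239.0 + 0.00064991*I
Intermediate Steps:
x(G) = 2*G/(-528 + G) (x(G) = (2*G)/(-528 + G) = 2*G/(-528 + G))
√(-34188 - 44914)/432755 + 470606/x(l) = √(-34188 - 44914)/432755 + 470606/((2*384/(-528 + 384))) = √(-79102)*(1/432755) + 470606/((2*384/(-144))) = (I*√79102)*(1/432755) + 470606/((2*384*(-1/144))) = I*√79102/432755 + 470606/(-16/3) = I*√79102/432755 + 470606*(-3/16) = I*√79102/432755 - 705909/8 = -705909/8 + I*√79102/432755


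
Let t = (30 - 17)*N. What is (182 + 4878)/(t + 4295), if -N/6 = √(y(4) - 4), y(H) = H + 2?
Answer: 21732700/18434857 + 394680*√2/18434857 ≈ 1.2092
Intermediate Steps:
y(H) = 2 + H
N = -6*√2 (N = -6*√((2 + 4) - 4) = -6*√(6 - 4) = -6*√2 ≈ -8.4853)
t = -78*√2 (t = (30 - 17)*(-6*√2) = 13*(-6*√2) = -78*√2 ≈ -110.31)
(182 + 4878)/(t + 4295) = (182 + 4878)/(-78*√2 + 4295) = 5060/(4295 - 78*√2)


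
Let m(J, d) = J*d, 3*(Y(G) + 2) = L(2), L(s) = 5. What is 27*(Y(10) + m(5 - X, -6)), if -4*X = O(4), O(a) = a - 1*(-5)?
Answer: -2367/2 ≈ -1183.5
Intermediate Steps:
O(a) = 5 + a (O(a) = a + 5 = 5 + a)
X = -9/4 (X = -(5 + 4)/4 = -¼*9 = -9/4 ≈ -2.2500)
Y(G) = -⅓ (Y(G) = -2 + (⅓)*5 = -2 + 5/3 = -⅓)
27*(Y(10) + m(5 - X, -6)) = 27*(-⅓ + (5 - 1*(-9/4))*(-6)) = 27*(-⅓ + (5 + 9/4)*(-6)) = 27*(-⅓ + (29/4)*(-6)) = 27*(-⅓ - 87/2) = 27*(-263/6) = -2367/2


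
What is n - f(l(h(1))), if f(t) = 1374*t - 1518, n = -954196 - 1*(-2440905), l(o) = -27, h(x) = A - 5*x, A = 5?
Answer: 1525325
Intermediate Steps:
h(x) = 5 - 5*x
n = 1486709 (n = -954196 + 2440905 = 1486709)
f(t) = -1518 + 1374*t
n - f(l(h(1))) = 1486709 - (-1518 + 1374*(-27)) = 1486709 - (-1518 - 37098) = 1486709 - 1*(-38616) = 1486709 + 38616 = 1525325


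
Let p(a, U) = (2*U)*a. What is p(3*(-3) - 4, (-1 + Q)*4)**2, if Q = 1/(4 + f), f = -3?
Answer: 0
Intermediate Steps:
Q = 1 (Q = 1/(4 - 3) = 1/1 = 1)
p(a, U) = 2*U*a
p(3*(-3) - 4, (-1 + Q)*4)**2 = (2*((-1 + 1)*4)*(3*(-3) - 4))**2 = (2*(0*4)*(-9 - 4))**2 = (2*0*(-13))**2 = 0**2 = 0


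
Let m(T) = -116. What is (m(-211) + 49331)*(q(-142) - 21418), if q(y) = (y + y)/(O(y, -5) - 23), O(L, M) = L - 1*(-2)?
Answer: -171802182750/163 ≈ -1.0540e+9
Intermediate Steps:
O(L, M) = 2 + L (O(L, M) = L + 2 = 2 + L)
q(y) = 2*y/(-21 + y) (q(y) = (y + y)/((2 + y) - 23) = (2*y)/(-21 + y) = 2*y/(-21 + y))
(m(-211) + 49331)*(q(-142) - 21418) = (-116 + 49331)*(2*(-142)/(-21 - 142) - 21418) = 49215*(2*(-142)/(-163) - 21418) = 49215*(2*(-142)*(-1/163) - 21418) = 49215*(284/163 - 21418) = 49215*(-3490850/163) = -171802182750/163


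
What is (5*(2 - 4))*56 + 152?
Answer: -408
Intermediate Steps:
(5*(2 - 4))*56 + 152 = (5*(-2))*56 + 152 = -10*56 + 152 = -560 + 152 = -408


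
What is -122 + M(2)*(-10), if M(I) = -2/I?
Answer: -112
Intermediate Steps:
-122 + M(2)*(-10) = -122 - 2/2*(-10) = -122 - 2*1/2*(-10) = -122 - 1*(-10) = -122 + 10 = -112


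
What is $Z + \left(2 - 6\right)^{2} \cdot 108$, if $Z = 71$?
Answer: $1799$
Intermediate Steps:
$Z + \left(2 - 6\right)^{2} \cdot 108 = 71 + \left(2 - 6\right)^{2} \cdot 108 = 71 + \left(-4\right)^{2} \cdot 108 = 71 + 16 \cdot 108 = 71 + 1728 = 1799$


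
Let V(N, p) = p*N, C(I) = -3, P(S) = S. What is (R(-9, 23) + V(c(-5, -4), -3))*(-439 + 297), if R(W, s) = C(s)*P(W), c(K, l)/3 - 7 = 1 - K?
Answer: 12780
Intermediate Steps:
c(K, l) = 24 - 3*K (c(K, l) = 21 + 3*(1 - K) = 21 + (3 - 3*K) = 24 - 3*K)
R(W, s) = -3*W
V(N, p) = N*p
(R(-9, 23) + V(c(-5, -4), -3))*(-439 + 297) = (-3*(-9) + (24 - 3*(-5))*(-3))*(-439 + 297) = (27 + (24 + 15)*(-3))*(-142) = (27 + 39*(-3))*(-142) = (27 - 117)*(-142) = -90*(-142) = 12780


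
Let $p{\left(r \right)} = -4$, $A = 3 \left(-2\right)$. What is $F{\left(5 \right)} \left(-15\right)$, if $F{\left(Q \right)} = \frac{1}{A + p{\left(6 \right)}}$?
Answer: $\frac{3}{2} \approx 1.5$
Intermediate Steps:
$A = -6$
$F{\left(Q \right)} = - \frac{1}{10}$ ($F{\left(Q \right)} = \frac{1}{-6 - 4} = \frac{1}{-10} = - \frac{1}{10}$)
$F{\left(5 \right)} \left(-15\right) = \left(- \frac{1}{10}\right) \left(-15\right) = \frac{3}{2}$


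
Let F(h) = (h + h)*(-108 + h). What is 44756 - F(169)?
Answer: 24138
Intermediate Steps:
F(h) = 2*h*(-108 + h) (F(h) = (2*h)*(-108 + h) = 2*h*(-108 + h))
44756 - F(169) = 44756 - 2*169*(-108 + 169) = 44756 - 2*169*61 = 44756 - 1*20618 = 44756 - 20618 = 24138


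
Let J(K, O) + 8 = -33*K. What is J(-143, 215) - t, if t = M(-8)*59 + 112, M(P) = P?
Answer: 5071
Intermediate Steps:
J(K, O) = -8 - 33*K
t = -360 (t = -8*59 + 112 = -472 + 112 = -360)
J(-143, 215) - t = (-8 - 33*(-143)) - 1*(-360) = (-8 + 4719) + 360 = 4711 + 360 = 5071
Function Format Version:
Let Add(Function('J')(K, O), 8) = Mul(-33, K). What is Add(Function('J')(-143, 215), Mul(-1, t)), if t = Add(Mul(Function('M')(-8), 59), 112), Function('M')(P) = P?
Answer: 5071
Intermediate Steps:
Function('J')(K, O) = Add(-8, Mul(-33, K))
t = -360 (t = Add(Mul(-8, 59), 112) = Add(-472, 112) = -360)
Add(Function('J')(-143, 215), Mul(-1, t)) = Add(Add(-8, Mul(-33, -143)), Mul(-1, -360)) = Add(Add(-8, 4719), 360) = Add(4711, 360) = 5071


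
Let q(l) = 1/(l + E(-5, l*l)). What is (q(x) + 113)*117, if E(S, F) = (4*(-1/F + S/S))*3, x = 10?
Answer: 7234812/547 ≈ 13226.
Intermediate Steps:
E(S, F) = 12 - 12/F (E(S, F) = (4*(-1/F + 1))*3 = (4*(1 - 1/F))*3 = (4 - 4/F)*3 = 12 - 12/F)
q(l) = 1/(12 + l - 12/l²) (q(l) = 1/(l + (12 - 12/l²)) = 1/(12 + l - 12/l²))
(q(x) + 113)*117 = (10²/(-12 + 10³ + 12*10²) + 113)*117 = (100/(-12 + 1000 + 12*100) + 113)*117 = (100/(-12 + 1000 + 1200) + 113)*117 = (100/2188 + 113)*117 = (100*(1/2188) + 113)*117 = (25/547 + 113)*117 = (61836/547)*117 = 7234812/547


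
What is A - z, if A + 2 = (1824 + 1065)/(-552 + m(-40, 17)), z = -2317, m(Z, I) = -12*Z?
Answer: 18199/8 ≈ 2274.9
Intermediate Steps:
A = -337/8 (A = -2 + (1824 + 1065)/(-552 - 12*(-40)) = -2 + 2889/(-552 + 480) = -2 + 2889/(-72) = -2 + 2889*(-1/72) = -2 - 321/8 = -337/8 ≈ -42.125)
A - z = -337/8 - 1*(-2317) = -337/8 + 2317 = 18199/8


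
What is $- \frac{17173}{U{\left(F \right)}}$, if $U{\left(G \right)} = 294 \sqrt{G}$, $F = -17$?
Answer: $\frac{17173 i \sqrt{17}}{4998} \approx 14.167 i$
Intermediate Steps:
$- \frac{17173}{U{\left(F \right)}} = - \frac{17173}{294 \sqrt{-17}} = - \frac{17173}{294 i \sqrt{17}} = - 17173 \left(- \frac{i \sqrt{17}}{4998}\right) = \frac{17173 i \sqrt{17}}{4998}$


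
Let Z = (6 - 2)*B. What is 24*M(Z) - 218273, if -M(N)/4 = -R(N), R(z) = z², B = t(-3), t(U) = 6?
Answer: -162977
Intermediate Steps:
B = 6
Z = 24 (Z = (6 - 2)*6 = 4*6 = 24)
M(N) = 4*N² (M(N) = -(-4)*N² = 4*N²)
24*M(Z) - 218273 = 24*(4*24²) - 218273 = 24*(4*576) - 218273 = 24*2304 - 218273 = 55296 - 218273 = -162977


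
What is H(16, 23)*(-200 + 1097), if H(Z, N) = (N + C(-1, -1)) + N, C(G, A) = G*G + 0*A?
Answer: 42159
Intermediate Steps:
C(G, A) = G² (C(G, A) = G² + 0 = G²)
H(Z, N) = 1 + 2*N (H(Z, N) = (N + (-1)²) + N = (N + 1) + N = (1 + N) + N = 1 + 2*N)
H(16, 23)*(-200 + 1097) = (1 + 2*23)*(-200 + 1097) = (1 + 46)*897 = 47*897 = 42159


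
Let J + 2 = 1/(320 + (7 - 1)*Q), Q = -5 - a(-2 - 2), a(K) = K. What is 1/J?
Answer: -314/627 ≈ -0.50080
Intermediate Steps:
Q = -1 (Q = -5 - (-2 - 2) = -5 - 1*(-4) = -5 + 4 = -1)
J = -627/314 (J = -2 + 1/(320 + (7 - 1)*(-1)) = -2 + 1/(320 + 6*(-1)) = -2 + 1/(320 - 6) = -2 + 1/314 = -627/314 ≈ -1.9968)
1/J = 1/(-627/314) = -314/627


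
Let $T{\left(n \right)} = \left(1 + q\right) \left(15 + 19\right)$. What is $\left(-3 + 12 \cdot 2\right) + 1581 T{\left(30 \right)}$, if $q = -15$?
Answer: $-752535$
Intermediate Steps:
$T{\left(n \right)} = -476$ ($T{\left(n \right)} = \left(1 - 15\right) \left(15 + 19\right) = \left(-14\right) 34 = -476$)
$\left(-3 + 12 \cdot 2\right) + 1581 T{\left(30 \right)} = \left(-3 + 12 \cdot 2\right) + 1581 \left(-476\right) = \left(-3 + 24\right) - 752556 = 21 - 752556 = -752535$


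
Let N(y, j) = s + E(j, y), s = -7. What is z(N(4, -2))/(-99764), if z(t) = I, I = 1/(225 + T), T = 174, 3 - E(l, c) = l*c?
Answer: -1/39805836 ≈ -2.5122e-8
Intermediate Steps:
E(l, c) = 3 - c*l (E(l, c) = 3 - l*c = 3 - c*l)
N(y, j) = -4 - j*y (N(y, j) = -7 + (3 - y*j) = -7 + (3 - j*y) = -4 - j*y)
I = 1/399 (I = 1/(225 + 174) = 1/399 ≈ 0.0025063)
z(t) = 1/399
z(N(4, -2))/(-99764) = (1/399)/(-99764) = (1/399)*(-1/99764) = -1/39805836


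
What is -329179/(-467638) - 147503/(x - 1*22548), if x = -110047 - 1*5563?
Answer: 28614180049/16151982701 ≈ 1.7716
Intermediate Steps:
x = -115610 (x = -110047 - 5563 = -115610)
-329179/(-467638) - 147503/(x - 1*22548) = -329179/(-467638) - 147503/(-115610 - 1*22548) = -329179*(-1/467638) - 147503/(-115610 - 22548) = 329179/467638 - 147503/(-138158) = 329179/467638 - 147503*(-1/138158) = 329179/467638 + 147503/138158 = 28614180049/16151982701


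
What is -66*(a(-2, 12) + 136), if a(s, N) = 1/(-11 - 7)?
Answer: -26917/3 ≈ -8972.3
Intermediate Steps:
a(s, N) = -1/18 (a(s, N) = 1/(-18) = -1/18)
-66*(a(-2, 12) + 136) = -66*(-1/18 + 136) = -66*2447/18 = -26917/3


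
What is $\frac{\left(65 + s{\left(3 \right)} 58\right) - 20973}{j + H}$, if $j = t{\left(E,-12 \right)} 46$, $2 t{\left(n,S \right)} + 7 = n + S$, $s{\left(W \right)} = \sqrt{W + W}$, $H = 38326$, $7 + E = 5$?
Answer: $- \frac{20908}{37843} + \frac{58 \sqrt{6}}{37843} \approx -0.54874$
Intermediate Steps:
$E = -2$ ($E = -7 + 5 = -2$)
$s{\left(W \right)} = \sqrt{2} \sqrt{W}$ ($s{\left(W \right)} = \sqrt{2 W} = \sqrt{2} \sqrt{W}$)
$t{\left(n,S \right)} = - \frac{7}{2} + \frac{S}{2} + \frac{n}{2}$ ($t{\left(n,S \right)} = - \frac{7}{2} + \frac{n + S}{2} = - \frac{7}{2} + \frac{S + n}{2} = - \frac{7}{2} + \left(\frac{S}{2} + \frac{n}{2}\right) = - \frac{7}{2} + \frac{S}{2} + \frac{n}{2}$)
$j = -483$ ($j = \left(- \frac{7}{2} + \frac{1}{2} \left(-12\right) + \frac{1}{2} \left(-2\right)\right) 46 = \left(- \frac{7}{2} - 6 - 1\right) 46 = \left(- \frac{21}{2}\right) 46 = -483$)
$\frac{\left(65 + s{\left(3 \right)} 58\right) - 20973}{j + H} = \frac{\left(65 + \sqrt{2} \sqrt{3} \cdot 58\right) - 20973}{-483 + 38326} = \frac{\left(65 + \sqrt{6} \cdot 58\right) - 20973}{37843} = \left(\left(65 + 58 \sqrt{6}\right) - 20973\right) \frac{1}{37843} = \left(-20908 + 58 \sqrt{6}\right) \frac{1}{37843} = - \frac{20908}{37843} + \frac{58 \sqrt{6}}{37843}$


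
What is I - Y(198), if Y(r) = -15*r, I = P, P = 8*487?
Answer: 6866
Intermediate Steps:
P = 3896
I = 3896
I - Y(198) = 3896 - (-15)*198 = 3896 - 1*(-2970) = 3896 + 2970 = 6866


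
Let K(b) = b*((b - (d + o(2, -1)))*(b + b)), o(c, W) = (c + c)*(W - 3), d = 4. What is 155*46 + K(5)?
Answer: 7980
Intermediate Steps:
o(c, W) = 2*c*(-3 + W) (o(c, W) = (2*c)*(-3 + W) = 2*c*(-3 + W))
K(b) = 2*b²*(12 + b) (K(b) = b*((b - (4 + 2*2*(-3 - 1)))*(b + b)) = b*((b - (4 + 2*2*(-4)))*(2*b)) = b*((b - (4 - 16))*(2*b)) = b*((b - 1*(-12))*(2*b)) = b*((b + 12)*(2*b)) = b*((12 + b)*(2*b)) = b*(2*b*(12 + b)) = 2*b²*(12 + b))
155*46 + K(5) = 155*46 + 2*5²*(12 + 5) = 7130 + 2*25*17 = 7130 + 850 = 7980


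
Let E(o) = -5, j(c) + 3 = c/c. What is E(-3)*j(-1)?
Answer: 10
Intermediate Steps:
j(c) = -2 (j(c) = -3 + c/c = -3 + 1 = -2)
E(-3)*j(-1) = -5*(-2) = 10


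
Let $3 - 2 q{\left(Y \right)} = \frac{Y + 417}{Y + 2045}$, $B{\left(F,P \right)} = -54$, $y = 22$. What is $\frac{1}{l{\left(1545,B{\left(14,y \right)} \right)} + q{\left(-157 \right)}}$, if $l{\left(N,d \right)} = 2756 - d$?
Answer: $\frac{944}{2653991} \approx 0.00035569$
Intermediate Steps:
$q{\left(Y \right)} = \frac{3}{2} - \frac{417 + Y}{2 \left(2045 + Y\right)}$ ($q{\left(Y \right)} = \frac{3}{2} - \frac{\left(Y + 417\right) \frac{1}{Y + 2045}}{2} = \frac{3}{2} - \frac{\left(417 + Y\right) \frac{1}{2045 + Y}}{2} = \frac{3}{2} - \frac{\frac{1}{2045 + Y} \left(417 + Y\right)}{2} = \frac{3}{2} - \frac{417 + Y}{2 \left(2045 + Y\right)}$)
$\frac{1}{l{\left(1545,B{\left(14,y \right)} \right)} + q{\left(-157 \right)}} = \frac{1}{\left(2756 - -54\right) + \frac{2859 - 157}{2045 - 157}} = \frac{1}{\left(2756 + 54\right) + \frac{1}{1888} \cdot 2702} = \frac{1}{2810 + \frac{1}{1888} \cdot 2702} = \frac{1}{2810 + \frac{1351}{944}} = \frac{1}{\frac{2653991}{944}} = \frac{944}{2653991}$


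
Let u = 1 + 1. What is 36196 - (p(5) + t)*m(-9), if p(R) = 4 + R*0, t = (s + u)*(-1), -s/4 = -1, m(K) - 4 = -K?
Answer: 36222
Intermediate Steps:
m(K) = 4 - K
u = 2
s = 4 (s = -4*(-1) = 4)
t = -6 (t = (4 + 2)*(-1) = 6*(-1) = -6)
p(R) = 4 (p(R) = 4 + 0 = 4)
36196 - (p(5) + t)*m(-9) = 36196 - (4 - 6)*(4 - 1*(-9)) = 36196 - (-2)*(4 + 9) = 36196 - (-2)*13 = 36196 - 1*(-26) = 36196 + 26 = 36222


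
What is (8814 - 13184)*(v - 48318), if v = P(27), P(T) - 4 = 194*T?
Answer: 188242120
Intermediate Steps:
P(T) = 4 + 194*T
v = 5242 (v = 4 + 194*27 = 4 + 5238 = 5242)
(8814 - 13184)*(v - 48318) = (8814 - 13184)*(5242 - 48318) = -4370*(-43076) = 188242120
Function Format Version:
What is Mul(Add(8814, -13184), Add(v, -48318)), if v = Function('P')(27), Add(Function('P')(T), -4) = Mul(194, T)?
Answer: 188242120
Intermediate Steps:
Function('P')(T) = Add(4, Mul(194, T))
v = 5242 (v = Add(4, Mul(194, 27)) = Add(4, 5238) = 5242)
Mul(Add(8814, -13184), Add(v, -48318)) = Mul(Add(8814, -13184), Add(5242, -48318)) = Mul(-4370, -43076) = 188242120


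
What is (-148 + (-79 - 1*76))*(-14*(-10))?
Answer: -42420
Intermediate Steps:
(-148 + (-79 - 1*76))*(-14*(-10)) = (-148 + (-79 - 76))*140 = (-148 - 155)*140 = -303*140 = -42420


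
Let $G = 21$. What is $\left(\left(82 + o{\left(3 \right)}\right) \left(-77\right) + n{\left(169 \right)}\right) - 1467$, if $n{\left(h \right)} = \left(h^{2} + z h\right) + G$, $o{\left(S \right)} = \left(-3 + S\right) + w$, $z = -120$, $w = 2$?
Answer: $367$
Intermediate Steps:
$o{\left(S \right)} = -1 + S$ ($o{\left(S \right)} = \left(-3 + S\right) + 2 = -1 + S$)
$n{\left(h \right)} = 21 + h^{2} - 120 h$ ($n{\left(h \right)} = \left(h^{2} - 120 h\right) + 21 = 21 + h^{2} - 120 h$)
$\left(\left(82 + o{\left(3 \right)}\right) \left(-77\right) + n{\left(169 \right)}\right) - 1467 = \left(\left(82 + \left(-1 + 3\right)\right) \left(-77\right) + \left(21 + 169^{2} - 20280\right)\right) - 1467 = \left(\left(82 + 2\right) \left(-77\right) + \left(21 + 28561 - 20280\right)\right) - 1467 = \left(84 \left(-77\right) + 8302\right) - 1467 = \left(-6468 + 8302\right) - 1467 = 1834 - 1467 = 367$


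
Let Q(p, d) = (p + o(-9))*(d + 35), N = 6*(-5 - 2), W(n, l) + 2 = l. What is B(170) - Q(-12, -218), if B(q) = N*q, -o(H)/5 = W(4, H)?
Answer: 729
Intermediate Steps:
W(n, l) = -2 + l
N = -42 (N = 6*(-7) = -42)
o(H) = 10 - 5*H (o(H) = -5*(-2 + H) = 10 - 5*H)
Q(p, d) = (35 + d)*(55 + p) (Q(p, d) = (p + (10 - 5*(-9)))*(d + 35) = (p + (10 + 45))*(35 + d) = (p + 55)*(35 + d) = (55 + p)*(35 + d) = (35 + d)*(55 + p))
B(q) = -42*q
B(170) - Q(-12, -218) = -42*170 - (1925 + 35*(-12) + 55*(-218) - 218*(-12)) = -7140 - (1925 - 420 - 11990 + 2616) = -7140 - 1*(-7869) = -7140 + 7869 = 729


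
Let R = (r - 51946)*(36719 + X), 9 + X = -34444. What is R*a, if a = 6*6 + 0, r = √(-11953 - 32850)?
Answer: -4237546896 + 81576*I*√44803 ≈ -4.2375e+9 + 1.7267e+7*I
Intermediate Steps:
X = -34453 (X = -9 - 34444 = -34453)
r = I*√44803 (r = √(-44803) = I*√44803 ≈ 211.67*I)
R = -117709636 + 2266*I*√44803 (R = (I*√44803 - 51946)*(36719 - 34453) = (-51946 + I*√44803)*2266 = -117709636 + 2266*I*√44803 ≈ -1.1771e+8 + 4.7964e+5*I)
a = 36 (a = 36 + 0 = 36)
R*a = (-117709636 + 2266*I*√44803)*36 = -4237546896 + 81576*I*√44803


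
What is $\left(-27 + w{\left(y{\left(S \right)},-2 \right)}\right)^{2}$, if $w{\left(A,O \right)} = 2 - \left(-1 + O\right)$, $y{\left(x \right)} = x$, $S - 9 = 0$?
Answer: $484$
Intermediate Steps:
$S = 9$ ($S = 9 + 0 = 9$)
$w{\left(A,O \right)} = 3 - O$
$\left(-27 + w{\left(y{\left(S \right)},-2 \right)}\right)^{2} = \left(-27 + \left(3 - -2\right)\right)^{2} = \left(-27 + \left(3 + 2\right)\right)^{2} = \left(-27 + 5\right)^{2} = \left(-22\right)^{2} = 484$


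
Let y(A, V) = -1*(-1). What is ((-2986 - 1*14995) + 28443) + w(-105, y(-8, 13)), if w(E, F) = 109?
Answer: 10571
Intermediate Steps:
y(A, V) = 1
((-2986 - 1*14995) + 28443) + w(-105, y(-8, 13)) = ((-2986 - 1*14995) + 28443) + 109 = ((-2986 - 14995) + 28443) + 109 = (-17981 + 28443) + 109 = 10462 + 109 = 10571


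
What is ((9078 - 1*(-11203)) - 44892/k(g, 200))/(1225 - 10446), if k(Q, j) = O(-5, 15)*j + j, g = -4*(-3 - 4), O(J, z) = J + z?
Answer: -11143327/5071550 ≈ -2.1972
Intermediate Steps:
g = 28 (g = -4*(-7) = 28)
k(Q, j) = 11*j (k(Q, j) = (-5 + 15)*j + j = 10*j + j = 11*j)
((9078 - 1*(-11203)) - 44892/k(g, 200))/(1225 - 10446) = ((9078 - 1*(-11203)) - 44892/(11*200))/(1225 - 10446) = ((9078 + 11203) - 44892/2200)/(-9221) = (20281 - 44892*1/2200)*(-1/9221) = (20281 - 11223/550)*(-1/9221) = (11143327/550)*(-1/9221) = -11143327/5071550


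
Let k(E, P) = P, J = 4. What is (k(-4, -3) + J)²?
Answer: 1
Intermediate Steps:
(k(-4, -3) + J)² = (-3 + 4)² = 1² = 1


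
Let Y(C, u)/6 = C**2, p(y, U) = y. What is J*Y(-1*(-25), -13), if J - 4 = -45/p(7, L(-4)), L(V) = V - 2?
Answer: -63750/7 ≈ -9107.1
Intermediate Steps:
L(V) = -2 + V
Y(C, u) = 6*C**2
J = -17/7 (J = 4 - 45/7 = -17/7 ≈ -2.4286)
J*Y(-1*(-25), -13) = -102*(-1*(-25))**2/7 = -102*25**2/7 = -102*625/7 = -17/7*3750 = -63750/7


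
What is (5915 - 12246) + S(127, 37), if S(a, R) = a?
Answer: -6204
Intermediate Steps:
(5915 - 12246) + S(127, 37) = (5915 - 12246) + 127 = -6331 + 127 = -6204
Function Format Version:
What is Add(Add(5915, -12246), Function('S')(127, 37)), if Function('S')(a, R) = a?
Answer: -6204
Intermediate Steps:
Add(Add(5915, -12246), Function('S')(127, 37)) = Add(Add(5915, -12246), 127) = Add(-6331, 127) = -6204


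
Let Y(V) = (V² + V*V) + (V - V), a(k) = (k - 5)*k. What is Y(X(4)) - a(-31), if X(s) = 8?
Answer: -988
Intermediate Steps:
a(k) = k*(-5 + k) (a(k) = (-5 + k)*k = k*(-5 + k))
Y(V) = 2*V² (Y(V) = (V² + V²) + 0 = 2*V² + 0 = 2*V²)
Y(X(4)) - a(-31) = 2*8² - (-31)*(-5 - 31) = 2*64 - (-31)*(-36) = 128 - 1*1116 = 128 - 1116 = -988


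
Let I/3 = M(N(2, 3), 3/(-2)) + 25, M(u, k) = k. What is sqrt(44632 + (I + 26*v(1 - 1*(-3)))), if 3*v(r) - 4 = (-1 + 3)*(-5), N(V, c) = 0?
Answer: 17*sqrt(618)/2 ≈ 211.31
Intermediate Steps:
v(r) = -2 (v(r) = 4/3 + ((-1 + 3)*(-5))/3 = 4/3 + (2*(-5))/3 = 4/3 + (1/3)*(-10) = 4/3 - 10/3 = -2)
I = 141/2 (I = 3*(3/(-2) + 25) = 3*(3*(-1/2) + 25) = 3*(-3/2 + 25) = 3*(47/2) = 141/2 ≈ 70.500)
sqrt(44632 + (I + 26*v(1 - 1*(-3)))) = sqrt(44632 + (141/2 + 26*(-2))) = sqrt(44632 + (141/2 - 52)) = sqrt(44632 + 37/2) = sqrt(89301/2) = 17*sqrt(618)/2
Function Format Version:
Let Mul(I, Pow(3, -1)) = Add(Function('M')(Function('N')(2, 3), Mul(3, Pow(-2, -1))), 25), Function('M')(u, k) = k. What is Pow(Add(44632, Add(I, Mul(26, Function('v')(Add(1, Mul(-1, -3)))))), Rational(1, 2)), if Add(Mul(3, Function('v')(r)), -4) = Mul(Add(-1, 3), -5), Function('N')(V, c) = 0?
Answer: Mul(Rational(17, 2), Pow(618, Rational(1, 2))) ≈ 211.31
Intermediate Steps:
Function('v')(r) = -2 (Function('v')(r) = Add(Rational(4, 3), Mul(Rational(1, 3), Mul(Add(-1, 3), -5))) = Add(Rational(4, 3), Mul(Rational(1, 3), Mul(2, -5))) = Add(Rational(4, 3), Mul(Rational(1, 3), -10)) = Add(Rational(4, 3), Rational(-10, 3)) = -2)
I = Rational(141, 2) (I = Mul(3, Add(Mul(3, Pow(-2, -1)), 25)) = Mul(3, Add(Mul(3, Rational(-1, 2)), 25)) = Mul(3, Add(Rational(-3, 2), 25)) = Mul(3, Rational(47, 2)) = Rational(141, 2) ≈ 70.500)
Pow(Add(44632, Add(I, Mul(26, Function('v')(Add(1, Mul(-1, -3)))))), Rational(1, 2)) = Pow(Add(44632, Add(Rational(141, 2), Mul(26, -2))), Rational(1, 2)) = Pow(Add(44632, Add(Rational(141, 2), -52)), Rational(1, 2)) = Pow(Add(44632, Rational(37, 2)), Rational(1, 2)) = Pow(Rational(89301, 2), Rational(1, 2)) = Mul(Rational(17, 2), Pow(618, Rational(1, 2)))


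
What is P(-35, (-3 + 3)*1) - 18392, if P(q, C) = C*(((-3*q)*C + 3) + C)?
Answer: -18392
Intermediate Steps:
P(q, C) = C*(3 + C - 3*C*q) (P(q, C) = C*((-3*C*q + 3) + C) = C*((3 - 3*C*q) + C) = C*(3 + C - 3*C*q))
P(-35, (-3 + 3)*1) - 18392 = ((-3 + 3)*1)*(3 + (-3 + 3)*1 - 3*(-3 + 3)*1*(-35)) - 18392 = (0*1)*(3 + 0*1 - 3*0*1*(-35)) - 18392 = 0*(3 + 0 - 3*0*(-35)) - 18392 = 0*(3 + 0 + 0) - 18392 = 0*3 - 18392 = 0 - 18392 = -18392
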